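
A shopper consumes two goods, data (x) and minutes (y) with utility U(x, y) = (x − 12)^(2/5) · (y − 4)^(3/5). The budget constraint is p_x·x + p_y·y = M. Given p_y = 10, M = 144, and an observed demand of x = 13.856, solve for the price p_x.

This is Cobb-Douglas in (x−12, y−4): tangency gives 0.4·p_y·(y−4) = 0.6·p_x·(x−12).
After buying the subsistence bundle (12, 4), a share 0.4 of the remaining income goes to x: x* = 12 + 0.4·(M − 12p_x − 4p_y)/p_x.
Set x* = 13.856 in the demand function and solve for p_x: p_x = 6.25.

p_x = 6.25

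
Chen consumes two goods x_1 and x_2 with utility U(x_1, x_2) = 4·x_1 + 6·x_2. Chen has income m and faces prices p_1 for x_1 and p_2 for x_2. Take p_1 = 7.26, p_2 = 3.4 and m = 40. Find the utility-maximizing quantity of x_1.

Linear utility — the consumer picks whichever good has higher MU/price: 4/7.26 = 0.551 vs 6/3.4 = 1.7647.
x_2 gives more utility per dollar, so spend all income on x_2: x_2* = m/p_2, x_1* = 0.
Numerically: x_1* = 0, x_2* = 11.7647.

x_1* = 0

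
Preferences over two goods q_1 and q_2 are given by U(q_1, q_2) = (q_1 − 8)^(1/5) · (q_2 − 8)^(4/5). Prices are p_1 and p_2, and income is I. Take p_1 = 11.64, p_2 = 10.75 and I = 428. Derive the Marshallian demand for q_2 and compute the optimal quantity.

q_2* = 26.5213

After buying the subsistence bundle (8, 8), a share 0.2 of the remaining income goes to q_1: q_1* = 8 + 0.2·(I − 8p_1 − 8p_2)/p_1.
Discretionary income = 428 − 8·11.64 − 8·10.75 = 248.88; q_2* = 8 + 0.8·248.88/10.75 = 26.5213.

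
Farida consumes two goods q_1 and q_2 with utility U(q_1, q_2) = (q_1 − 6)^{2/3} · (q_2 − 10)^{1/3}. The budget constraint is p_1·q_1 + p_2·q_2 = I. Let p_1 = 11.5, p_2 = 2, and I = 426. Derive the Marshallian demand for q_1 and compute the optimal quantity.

q_1* = 25.5362

After buying the subsistence bundle (6, 10), a share 2/3 of the remaining income goes to q_1: q_1* = 6 + 2/3·(I − 6p_1 − 10p_2)/p_1.
Discretionary income = 426 − 6·11.5 − 10·2 = 337; q_1* = 6 + 2/3·337/11.5 = 25.5362.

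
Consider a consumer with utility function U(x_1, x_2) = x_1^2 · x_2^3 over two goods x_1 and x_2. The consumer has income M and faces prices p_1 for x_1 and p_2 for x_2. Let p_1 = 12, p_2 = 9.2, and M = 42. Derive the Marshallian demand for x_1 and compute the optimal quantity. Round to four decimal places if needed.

Tangency: MRS = (2/3)·x_2/x_1 = p_1/p_2.
Rearranging, p_2·x_2 = (3/2)·p_1·x_1. Substituting into the budget gives p_1·x_1·(1 + (3/2)) = M.
Demand: x_1*(p_1,p_2,M) = 0.4·M/p_1 and x_2* = 0.6·M/p_2.
At p_1=12, p_2=9.2, M=42: x_1* = 0.4·42/12 = 1.4.

x_1* = 1.4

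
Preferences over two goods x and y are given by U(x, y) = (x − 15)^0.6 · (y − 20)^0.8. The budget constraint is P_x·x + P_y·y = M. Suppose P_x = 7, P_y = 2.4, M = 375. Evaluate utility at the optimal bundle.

This is Cobb-Douglas in (x−15, y−20): tangency gives 0.6·P_y·(y−20) = 0.8·P_x·(x−15).
Substituting into the budget: x* = 15 + 3/7·(M − 15·P_x − 20·P_y)/P_x, and y* = 20 + 4/7·(…)/P_y.
Discretionary income = 375 − 15·7 − 20·2.4 = 222; x* = 15 + 3/7·222/7 = 28.5918; y* = 20 + 4/7·222/2.4 = 72.8571.
Utility at the optimum: U(28.5918, 72.8571) = 114.4063.

V = 114.4063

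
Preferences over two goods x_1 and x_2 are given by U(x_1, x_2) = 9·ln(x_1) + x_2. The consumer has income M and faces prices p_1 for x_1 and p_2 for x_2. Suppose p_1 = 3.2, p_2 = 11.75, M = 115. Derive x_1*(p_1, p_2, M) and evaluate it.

x_1* = 33.0469

MU_x_1 = 9/x_1, MU_x_2 = 1. Tangency: 9/x_1 = p_1/p_2.
So x_1*(p_1,p_2) = 9·p_2/p_1, independent of income; and x_2* = (M − 9·p_2)/p_2.
At the given prices: x_1* = 9·11.75/3.2 = 33.0469.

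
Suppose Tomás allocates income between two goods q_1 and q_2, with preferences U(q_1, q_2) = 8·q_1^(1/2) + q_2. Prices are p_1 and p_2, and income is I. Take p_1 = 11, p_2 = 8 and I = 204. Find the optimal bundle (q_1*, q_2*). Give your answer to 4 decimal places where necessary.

q_1* = 8.4628, q_2* = 13.8636

Plugging in: q_1* = (4·8/11)² = 8.4628, q_2* = 13.8636.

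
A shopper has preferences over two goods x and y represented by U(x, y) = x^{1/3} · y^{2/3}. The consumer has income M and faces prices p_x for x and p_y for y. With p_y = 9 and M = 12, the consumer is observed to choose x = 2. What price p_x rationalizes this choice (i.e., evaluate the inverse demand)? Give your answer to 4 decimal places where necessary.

p_x = 2

The MRS is (1/2)·y/x. Set MRS = p_x/p_y.
So 1/3·p_y·y = 2/3·p_x·x; combined with the budget, a share 1/3 of income goes to x.
Demand: x*(p_x,p_y,M) = 1/3·M/p_x and y* = 2/3·M/p_y.
Set x* = 2 in the demand function and solve for p_x: p_x = 2.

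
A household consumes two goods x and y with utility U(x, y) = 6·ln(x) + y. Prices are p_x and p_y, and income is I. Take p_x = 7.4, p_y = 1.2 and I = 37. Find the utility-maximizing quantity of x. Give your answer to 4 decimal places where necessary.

x* = 0.973

MU_x = 6/x, MU_y = 1. Tangency: 6/x = p_x/p_y.
So x*(p_x,p_y) = 6·p_y/p_x, independent of income; and y* = (I − 6·p_y)/p_y.
At the given prices: x* = 6·1.2/7.4 = 0.973.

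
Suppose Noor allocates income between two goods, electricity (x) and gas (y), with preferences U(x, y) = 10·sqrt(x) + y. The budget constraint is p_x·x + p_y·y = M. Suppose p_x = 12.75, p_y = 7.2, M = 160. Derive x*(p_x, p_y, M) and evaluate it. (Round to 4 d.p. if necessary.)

x* = 7.9723

Set MRS = p_x/p_y: 5·x^(−1/2) = p_x/p_y.
Thus x* = (5·p_y/p_x)² — independent of M — with the rest of income spent on y.
Plugging in: x* = (5·7.2/12.75)² = 7.9723.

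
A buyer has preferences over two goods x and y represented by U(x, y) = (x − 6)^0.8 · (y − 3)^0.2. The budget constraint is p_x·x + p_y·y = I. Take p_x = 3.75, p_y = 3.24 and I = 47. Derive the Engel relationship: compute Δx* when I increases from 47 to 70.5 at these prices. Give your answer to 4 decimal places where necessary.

Δx* = 5.0133

MRS = 4·(y−3)/(x−6). Tangency with p_x/p_y gives y−3 = (1/4)·(p_x/p_y)·(x−6).
Substituting into the budget: x* = 6 + 0.8·(I − 6·p_x − 3·p_y)/p_x, and y* = 3 + 0.2·(…)/p_y.
Discretionary income = 47 − 6·3.75 − 3·3.24 = 14.78; x* = 6 + 0.8·14.78/3.75 = 9.1531.
At I' = 70.5: x* = 14.1664. Change: 14.1664 − 9.1531 = 5.0133.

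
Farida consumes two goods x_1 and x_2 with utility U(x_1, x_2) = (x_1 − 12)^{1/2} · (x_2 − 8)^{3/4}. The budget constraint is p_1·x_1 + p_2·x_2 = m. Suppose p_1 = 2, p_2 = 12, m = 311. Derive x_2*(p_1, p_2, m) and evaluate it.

x_2* = 17.55

Substituting into the budget: x_1* = 12 + 0.4·(m − 12·p_1 − 8·p_2)/p_1, and x_2* = 8 + 0.6·(…)/p_2.
Discretionary income = 311 − 12·2 − 8·12 = 191; x_2* = 8 + 0.6·191/12 = 17.55.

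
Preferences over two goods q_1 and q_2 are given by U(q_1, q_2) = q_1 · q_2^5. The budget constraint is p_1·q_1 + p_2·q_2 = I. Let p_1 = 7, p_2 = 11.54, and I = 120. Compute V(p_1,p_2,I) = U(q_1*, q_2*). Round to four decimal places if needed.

The MRS is (1/5)·q_2/q_1. Set MRS = p_1/p_2.
So p_2·q_2 = 5·p_1·q_1; combined with the budget, a share 1/6 of income goes to q_1.
Demand: q_1*(p_1,p_2,I) = 1/6·I/p_1 and q_2* = 5/6·I/p_2.
At p_1=7, p_2=11.54, I=120: q_1* = 1/6·120/7 = 2.8571, q_2* = 8.6655.
Utility at the optimum: U(2.8571, 8.6655) = 139605.6232.

V = 139605.6232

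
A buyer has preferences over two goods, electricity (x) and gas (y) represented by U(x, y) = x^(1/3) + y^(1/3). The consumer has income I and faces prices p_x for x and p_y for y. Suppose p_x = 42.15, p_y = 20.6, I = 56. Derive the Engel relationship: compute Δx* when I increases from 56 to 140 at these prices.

Numerically y/x = 2.926817, so x* = 56/(42.15 + 20.6·2.926817) = 0.5466.
At I' = 140: x* = 1.3666. Change: 1.3666 − 0.5466 = 0.82.

Δx* = 0.82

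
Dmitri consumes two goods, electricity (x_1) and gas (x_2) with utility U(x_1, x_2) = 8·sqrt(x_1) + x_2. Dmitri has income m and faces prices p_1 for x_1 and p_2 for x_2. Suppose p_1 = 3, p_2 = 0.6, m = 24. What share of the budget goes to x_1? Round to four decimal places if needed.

Utility is quasi-linear in x_2; the FOC for x_1 is 4/√x_1 = p_1/p_2.
Thus x_1* = (4·p_2/p_1)² — independent of m — with the rest of income spent on x_2.
Plugging in: x_1* = (4·0.6/3)² = 0.64, x_2* = 36.8.
Expenditure on x_1: 3·0.64 = 1.92; share = 0.08.

share on x_1 = 0.08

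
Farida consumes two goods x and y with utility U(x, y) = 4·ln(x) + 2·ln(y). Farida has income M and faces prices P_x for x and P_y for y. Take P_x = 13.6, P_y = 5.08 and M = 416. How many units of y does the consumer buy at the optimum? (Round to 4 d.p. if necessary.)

y* = 27.2966

The MRS is 2·y/x. Set MRS = P_x/P_y.
So 4·P_y·y = 2·P_x·x; combined with the budget, a share 2/3 of income goes to x.
Demand: x*(P_x,P_y,M) = 2/3·M/P_x and y* = 1/3·M/P_y.
At P_x=13.6, P_y=5.08, M=416: y* = 1/3·416/5.08 = 27.2966.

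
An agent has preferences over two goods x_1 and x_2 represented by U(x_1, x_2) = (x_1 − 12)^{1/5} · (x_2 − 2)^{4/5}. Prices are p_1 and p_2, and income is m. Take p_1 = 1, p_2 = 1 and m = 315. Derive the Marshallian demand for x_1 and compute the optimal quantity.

Let x_1' = x_1−12, x_2' = x_2−2. MRS = (1/4)·x_2'/x_1' = p_1/p_2.
Substituting into the budget: x_1* = 12 + 0.2·(m − 12·p_1 − 2·p_2)/p_1, and x_2* = 2 + 0.8·(…)/p_2.
Discretionary income = 315 − 12·1 − 2·1 = 301; x_1* = 12 + 0.2·301/1 = 72.2.

x_1* = 72.2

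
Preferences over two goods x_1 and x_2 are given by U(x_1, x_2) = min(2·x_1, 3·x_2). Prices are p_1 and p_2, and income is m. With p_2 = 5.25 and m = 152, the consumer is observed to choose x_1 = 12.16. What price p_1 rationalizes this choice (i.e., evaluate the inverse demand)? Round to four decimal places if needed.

With perfect complements, no substitution: consume in ratio x_1:x_2 = 3:2.
Budget: p_1·x_1 + p_2·(2/3)·x_1 = m, so (3·p_1 + 2·p_2)·x_1 = 3·m.
Demand: x_1*(p_1,p_2,m) = 3·m/(3·p_1 + 2·p_2), x_2* = 2·m/(3·p_1 + 2·p_2).
Set x_1* = 12.16 in the demand function and solve for p_1: p_1 = 9.

p_1 = 9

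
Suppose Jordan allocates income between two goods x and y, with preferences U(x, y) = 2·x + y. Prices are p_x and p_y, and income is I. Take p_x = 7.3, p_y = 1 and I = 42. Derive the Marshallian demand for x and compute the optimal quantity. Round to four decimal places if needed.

x* = 0

Perfect substitutes: compare marginal utility per dollar. 2/p_x vs 1/p_y → 0.274 vs 1.
y gives more utility per dollar, so spend all income on y: y* = I/p_y, x* = 0.
Numerically: x* = 0, y* = 42.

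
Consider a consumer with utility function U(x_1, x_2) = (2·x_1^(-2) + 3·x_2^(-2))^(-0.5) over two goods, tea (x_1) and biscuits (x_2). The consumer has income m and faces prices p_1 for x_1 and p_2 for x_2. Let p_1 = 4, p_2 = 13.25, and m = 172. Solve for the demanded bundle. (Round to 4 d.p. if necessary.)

From the CES first-order condition, (2/3)·(x_2/x_1)^(3) = p_1/p_2.
Hence x_2/x_1 = ((3/2)·p_1/p_2)^(1/(3)), i.e. raised to the 1/3 power.
With the ratio pinned down, the budget gives x_1* = m/(p_1 + p_2·(x_2/x_1)) and x_2* = (x_2/x_1)·x_1*.
Numerically x_2/x_1 = 0.767913, so x_1* = 172/(4 + 13.25·0.767913) = 12.1342 and x_2* = 0.767913·12.1342 = 9.318.

x_1* = 12.1342, x_2* = 9.318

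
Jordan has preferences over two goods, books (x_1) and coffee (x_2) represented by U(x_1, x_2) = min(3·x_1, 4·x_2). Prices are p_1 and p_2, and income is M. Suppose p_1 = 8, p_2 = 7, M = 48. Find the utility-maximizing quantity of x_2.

With perfect complements, no substitution: consume in ratio x_1:x_2 = 4:3.
Budget: p_1·x_1 + p_2·(3/4)·x_1 = M, so (4·p_1 + 3·p_2)·x_1 = 4·M.
Demand: x_1*(p_1,p_2,M) = 4·M/(4·p_1 + 3·p_2), x_2* = 3·M/(4·p_1 + 3·p_2).
Here 4·8 + 3·7 = 53, giving x_2* = 2.717.

x_2* = 2.717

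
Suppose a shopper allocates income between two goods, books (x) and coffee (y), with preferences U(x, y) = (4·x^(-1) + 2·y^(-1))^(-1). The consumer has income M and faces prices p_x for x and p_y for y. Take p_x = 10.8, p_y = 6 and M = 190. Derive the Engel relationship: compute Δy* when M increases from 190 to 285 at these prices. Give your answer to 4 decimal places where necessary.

Substitute y = (y/x)·x into the budget: x* = M/(p_x + p_y·(y/x)).
Numerically y/x = 0.948683, so x* = 190/(10.8 + 6·0.948683) = 11.5207 and y* = 0.948683·11.5207 = 10.9295.
At M' = 285: y* = 16.3942. Change: 16.3942 − 10.9295 = 5.4647.

Δy* = 5.4647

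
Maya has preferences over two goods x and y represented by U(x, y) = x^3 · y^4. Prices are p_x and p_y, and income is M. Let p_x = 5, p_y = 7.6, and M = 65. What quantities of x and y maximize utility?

x* = 5.5714, y* = 4.8872

MU_x/MU_y = (3·y)/(4·x); tangency sets this equal to p_x/p_y.
Rearranging, p_y·y = (4/3)·p_x·x. Substituting into the budget gives p_x·x·(1 + (4/3)) = M.
Demand: x*(p_x,p_y,M) = 3/7·M/p_x and y* = 4/7·M/p_y.
At p_x=5, p_y=7.6, M=65: x* = 3/7·65/5 = 5.5714, y* = 4.8872.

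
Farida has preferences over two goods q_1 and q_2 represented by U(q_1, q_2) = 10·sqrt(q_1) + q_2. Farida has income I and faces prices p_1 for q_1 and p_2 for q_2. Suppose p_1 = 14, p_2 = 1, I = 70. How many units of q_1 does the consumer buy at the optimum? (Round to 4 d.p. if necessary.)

MU_q_1 = 5/√q_1, MU_q_2 = 1. Tangency: 5/√q_1 = p_1/p_2.
Solve: √q_1 = 5·p_2/p_1, so q_1*(p_1,p_2) = (5·p_2/p_1)², and q_2* = (I − p_1·q_1*)/p_2.
Plugging in: q_1* = (5·1/14)² = 0.1276.

q_1* = 0.1276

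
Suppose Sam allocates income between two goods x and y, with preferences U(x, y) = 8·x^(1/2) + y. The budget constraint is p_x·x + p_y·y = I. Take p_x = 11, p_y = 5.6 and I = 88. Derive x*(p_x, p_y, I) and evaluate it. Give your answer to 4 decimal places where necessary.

x* = 4.1468

Utility is quasi-linear in y; the FOC for x is 4/√x = p_x/p_y.
Thus x* = (4·p_y/p_x)² — independent of I — with the rest of income spent on y.
Plugging in: x* = (4·5.6/11)² = 4.1468.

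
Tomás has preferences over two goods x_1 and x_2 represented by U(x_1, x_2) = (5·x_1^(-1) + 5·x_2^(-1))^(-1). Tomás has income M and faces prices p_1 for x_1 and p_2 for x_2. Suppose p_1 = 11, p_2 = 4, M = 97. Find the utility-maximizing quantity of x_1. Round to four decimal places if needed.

x_1* = 5.501

From the CES first-order condition, (x_2/x_1)^(2) = p_1/p_2.
Solve for the ratio: x_2/x_1 = [p_1/p_2]^(0.5).
Substitute x_2 = (x_2/x_1)·x_1 into the budget: x_1* = M/(p_1 + p_2·(x_2/x_1)).
Numerically x_2/x_1 = 1.658312, so x_1* = 97/(11 + 4·1.658312) = 5.501.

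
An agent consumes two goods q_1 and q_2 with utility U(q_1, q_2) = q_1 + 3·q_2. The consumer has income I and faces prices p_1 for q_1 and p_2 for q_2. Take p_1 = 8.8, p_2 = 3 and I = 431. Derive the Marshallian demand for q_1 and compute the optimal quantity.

Perfect substitutes: compare marginal utility per dollar. 1/p_1 vs 3/p_2 → 0.1136 vs 1.
q_2 gives more utility per dollar, so spend all income on q_2: q_2* = I/p_2, q_1* = 0.
Numerically: q_1* = 0, q_2* = 143.6667.

q_1* = 0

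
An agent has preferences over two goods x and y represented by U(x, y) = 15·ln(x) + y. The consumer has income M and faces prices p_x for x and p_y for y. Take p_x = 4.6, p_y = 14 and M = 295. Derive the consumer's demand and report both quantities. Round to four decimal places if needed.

Set MRS = p_x/p_y: (15/x)/1 = p_x/p_y.
So x*(p_x,p_y) = 15·p_y/p_x, independent of income; and y* = (M − 15·p_y)/p_y.
At the given prices: x* = 15·14/4.6 = 45.6522, and y* = 6.0714.

x* = 45.6522, y* = 6.0714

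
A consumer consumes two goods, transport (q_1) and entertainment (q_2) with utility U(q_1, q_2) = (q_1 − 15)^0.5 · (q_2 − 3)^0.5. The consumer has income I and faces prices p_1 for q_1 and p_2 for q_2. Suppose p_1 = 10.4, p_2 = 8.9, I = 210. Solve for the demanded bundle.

q_1* = 16.3125, q_2* = 4.5337

MRS = (q_2−3)/(q_1−15). Tangency with p_1/p_2 gives q_2−3 = (p_1/p_2)·(q_1−15).
Substituting into the budget: q_1* = 15 + 0.5·(I − 15·p_1 − 3·p_2)/p_1, and q_2* = 3 + 0.5·(…)/p_2.
Discretionary income = 210 − 15·10.4 − 3·8.9 = 27.3; q_1* = 15 + 0.5·27.3/10.4 = 16.3125; q_2* = 3 + 0.5·27.3/8.9 = 4.5337.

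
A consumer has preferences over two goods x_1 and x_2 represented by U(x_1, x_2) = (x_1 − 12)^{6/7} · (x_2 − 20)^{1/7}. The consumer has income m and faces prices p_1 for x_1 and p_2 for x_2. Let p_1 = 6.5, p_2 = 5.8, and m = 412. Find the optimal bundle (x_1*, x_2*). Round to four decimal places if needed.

x_1* = 40.7473, x_2* = 25.3695

Let x_1' = x_1−12, x_2' = x_2−20. MRS = 6·x_2'/x_1' = p_1/p_2.
Substituting into the budget: x_1* = 12 + 6/7·(m − 12·p_1 − 20·p_2)/p_1, and x_2* = 20 + 1/7·(…)/p_2.
Discretionary income = 412 − 12·6.5 − 20·5.8 = 218; x_1* = 12 + 6/7·218/6.5 = 40.7473; x_2* = 20 + 1/7·218/5.8 = 25.3695.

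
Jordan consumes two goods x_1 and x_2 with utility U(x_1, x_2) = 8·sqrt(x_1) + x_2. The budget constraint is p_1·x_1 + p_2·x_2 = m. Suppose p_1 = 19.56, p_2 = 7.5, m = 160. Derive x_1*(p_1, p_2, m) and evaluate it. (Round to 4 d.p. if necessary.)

Solve: √x_1 = 4·p_2/p_1, so x_1*(p_1,p_2) = (4·p_2/p_1)², and x_2* = (m − p_1·x_1*)/p_2.
Plugging in: x_1* = (4·7.5/19.56)² = 2.3524.

x_1* = 2.3524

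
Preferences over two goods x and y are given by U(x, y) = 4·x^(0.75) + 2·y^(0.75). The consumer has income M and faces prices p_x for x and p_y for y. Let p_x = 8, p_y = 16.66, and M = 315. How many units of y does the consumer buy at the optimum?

From the CES first-order condition, 2·(y/x)^(0.25) = p_x/p_y.
Hence y/x = ((1/2)·p_x/p_y)^(1/(0.25)), i.e. raised to the 4 power.
With the ratio pinned down, the budget gives x* = M/(p_x + p_y·(y/x)) and y* = (y/x)·x*.
Numerically y/x = 0.003323, so x* = 315/(8 + 16.66·0.003323) = 39.1044 and y* = 0.003323·39.1044 = 0.1299.

y* = 0.1299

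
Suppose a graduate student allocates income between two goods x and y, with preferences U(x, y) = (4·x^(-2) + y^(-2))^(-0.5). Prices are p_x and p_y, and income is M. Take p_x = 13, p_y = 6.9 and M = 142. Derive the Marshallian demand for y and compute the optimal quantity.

y* = 6.0148

MRS = MU_x/MU_y = 4·(y/x)^(3). Set equal to p_x/p_y.
Hence y/x = ((1/4)·p_x/p_y)^(1/(3)), i.e. raised to the 1/3 power.
With the ratio pinned down, the budget gives x* = M/(p_x + p_y·(y/x)) and y* = (y/x)·x*.
Numerically y/x = 0.778057, so x* = 142/(13 + 6.9·0.778057) = 7.7306 and y* = 0.778057·7.7306 = 6.0148.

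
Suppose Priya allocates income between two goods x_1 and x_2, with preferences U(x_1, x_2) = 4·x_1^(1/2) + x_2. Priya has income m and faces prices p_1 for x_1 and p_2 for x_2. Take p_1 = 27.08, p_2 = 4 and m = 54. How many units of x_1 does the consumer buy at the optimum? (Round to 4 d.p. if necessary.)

Thus x_1* = (2·p_2/p_1)² — independent of m — with the rest of income spent on x_2.
Plugging in: x_1* = (2·4/27.08)² = 0.0873.

x_1* = 0.0873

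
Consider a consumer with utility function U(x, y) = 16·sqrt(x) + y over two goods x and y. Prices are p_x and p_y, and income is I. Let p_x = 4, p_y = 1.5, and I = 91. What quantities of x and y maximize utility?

x* = 9, y* = 36.6667

Utility is quasi-linear in y; the FOC for x is 8/√x = p_x/p_y.
Thus x* = (8·p_y/p_x)² — independent of I — with the rest of income spent on y.
Plugging in: x* = (8·1.5/4)² = 9, y* = 36.6667.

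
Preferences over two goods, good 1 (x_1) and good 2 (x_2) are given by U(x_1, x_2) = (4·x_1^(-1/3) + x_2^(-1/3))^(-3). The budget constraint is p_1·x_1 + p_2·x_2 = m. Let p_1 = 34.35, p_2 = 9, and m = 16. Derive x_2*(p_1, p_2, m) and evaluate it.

MRS = MU_x_1/MU_x_2 = 4·(x_2/x_1)^(4/3). Set equal to p_1/p_2.
Solve for the ratio: x_2/x_1 = [(1/4)·p_1/p_2]^(0.75).
Substitute x_2 = (x_2/x_1)·x_1 into the budget: x_1* = m/(p_1 + p_2·(x_2/x_1)).
Numerically x_2/x_1 = 0.965424, so x_1* = 16/(34.35 + 9·0.965424) = 0.3718 and x_2* = 0.965424·0.3718 = 0.3589.

x_2* = 0.3589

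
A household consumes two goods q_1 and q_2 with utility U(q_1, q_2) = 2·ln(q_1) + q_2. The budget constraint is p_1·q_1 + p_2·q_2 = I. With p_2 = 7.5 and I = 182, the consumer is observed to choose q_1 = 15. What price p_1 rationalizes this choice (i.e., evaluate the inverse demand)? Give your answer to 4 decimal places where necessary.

p_1 = 1

MU_q_1 = 2/q_1, MU_q_2 = 1. Tangency: 2/q_1 = p_1/p_2.
So q_1*(p_1,p_2) = 2·p_2/p_1, independent of income; and q_2* = (I − 2·p_2)/p_2.
Set q_1* = 15 in the demand function and solve for p_1: p_1 = 1.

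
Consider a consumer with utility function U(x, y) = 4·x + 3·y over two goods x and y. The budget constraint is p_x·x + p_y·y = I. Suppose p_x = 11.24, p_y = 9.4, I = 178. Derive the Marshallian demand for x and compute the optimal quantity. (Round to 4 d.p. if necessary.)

x gives more utility per dollar, so spend all income on x: x* = I/p_x, y* = 0.
Numerically: x* = 15.8363, y* = 0.

x* = 15.8363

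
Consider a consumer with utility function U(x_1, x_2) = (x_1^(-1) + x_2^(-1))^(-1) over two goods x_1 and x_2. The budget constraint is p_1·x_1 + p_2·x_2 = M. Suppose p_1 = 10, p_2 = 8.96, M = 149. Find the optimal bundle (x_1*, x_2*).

MRS = MU_x_1/MU_x_2 = (x_2/x_1)^(2). Set equal to p_1/p_2.
Solve for the ratio: x_2/x_1 = [p_1/p_2]^(0.5).
With the ratio pinned down, the budget gives x_1* = M/(p_1 + p_2·(x_2/x_1)) and x_2* = (x_2/x_1)·x_1*.
Numerically x_2/x_1 = 1.056443, so x_1* = 149/(10 + 8.96·1.056443) = 7.6545 and x_2* = 1.056443·7.6545 = 8.0865.

x_1* = 7.6545, x_2* = 8.0865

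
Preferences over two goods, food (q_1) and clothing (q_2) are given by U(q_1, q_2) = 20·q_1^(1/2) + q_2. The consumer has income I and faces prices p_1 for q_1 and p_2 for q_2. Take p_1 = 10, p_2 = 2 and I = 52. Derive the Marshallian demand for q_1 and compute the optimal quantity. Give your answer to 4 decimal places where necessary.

q_1* = 4

Set MRS = p_1/p_2: 10·q_1^(−1/2) = p_1/p_2.
Thus q_1* = (10·p_2/p_1)² — independent of I — with the rest of income spent on q_2.
Plugging in: q_1* = (10·2/10)² = 4.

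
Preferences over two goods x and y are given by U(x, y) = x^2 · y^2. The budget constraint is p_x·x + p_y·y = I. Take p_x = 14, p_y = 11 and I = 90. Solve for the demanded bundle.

x* = 3.2143, y* = 4.0909

MU_x/MU_y = (2·y)/(2·x); tangency sets this equal to p_x/p_y.
Rearranging, p_y·y = p_x·x. Substituting into the budget gives p_x·x·(1 + 1) = I.
Demand: x*(p_x,p_y,I) = 0.5·I/p_x and y* = 0.5·I/p_y.
At p_x=14, p_y=11, I=90: x* = 0.5·90/14 = 3.2143, y* = 4.0909.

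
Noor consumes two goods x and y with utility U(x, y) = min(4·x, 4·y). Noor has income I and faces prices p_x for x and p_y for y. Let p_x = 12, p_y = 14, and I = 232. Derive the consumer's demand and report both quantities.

With perfect complements, no substitution: consume in ratio x:y = 4:4.
Budget: p_x·x + p_y·x = I, so (4·p_x + 4·p_y)·x = 4·I.
Demand: x*(p_x,p_y,I) = 4·I/(4·p_x + 4·p_y), y* = 4·I/(4·p_x + 4·p_y).
Here 4·12 + 4·14 = 104, giving x* = 8.9231 and y* = 8.9231.

x* = 8.9231, y* = 8.9231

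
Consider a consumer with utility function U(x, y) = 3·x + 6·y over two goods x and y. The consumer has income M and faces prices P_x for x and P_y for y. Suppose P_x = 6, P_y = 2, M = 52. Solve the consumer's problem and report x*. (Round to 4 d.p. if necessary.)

x* = 0

Numerically: x* = 0, y* = 26.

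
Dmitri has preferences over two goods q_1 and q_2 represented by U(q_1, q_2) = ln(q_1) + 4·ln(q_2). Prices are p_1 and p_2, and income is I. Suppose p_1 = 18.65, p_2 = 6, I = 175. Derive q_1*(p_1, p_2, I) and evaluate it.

The MRS is (1/4)·q_2/q_1. Set MRS = p_1/p_2.
So p_2·q_2 = 4·p_1·q_1; combined with the budget, a share 0.2 of income goes to q_1.
Demand: q_1*(p_1,p_2,I) = 0.2·I/p_1 and q_2* = 0.8·I/p_2.
At p_1=18.65, p_2=6, I=175: q_1* = 0.2·175/18.65 = 1.8767.

q_1* = 1.8767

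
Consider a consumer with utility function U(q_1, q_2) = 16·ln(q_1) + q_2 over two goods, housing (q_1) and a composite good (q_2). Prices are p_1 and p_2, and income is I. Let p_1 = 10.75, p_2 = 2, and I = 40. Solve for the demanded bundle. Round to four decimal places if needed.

Set MRS = p_1/p_2: (16/q_1)/1 = p_1/p_2.
So q_1*(p_1,p_2) = 16·p_2/p_1, independent of income; and q_2* = (I − 16·p_2)/p_2.
At the given prices: q_1* = 16·2/10.75 = 2.9767, and q_2* = 4.

q_1* = 2.9767, q_2* = 4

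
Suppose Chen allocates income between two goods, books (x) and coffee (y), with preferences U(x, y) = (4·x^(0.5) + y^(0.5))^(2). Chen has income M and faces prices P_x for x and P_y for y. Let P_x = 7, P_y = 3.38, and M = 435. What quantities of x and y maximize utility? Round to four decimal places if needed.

MU_x ∝ 4·x^(-0.5), MU_y ∝ y^(-0.5), so MRS = 4·(y/x)^(0.5) = P_x/P_y.
Hence y/x = ((1/4)·P_x/P_y)^(1/(0.5)), i.e. raised to the 2 power.
Substitute y = (y/x)·x into the budget: x* = M/(P_x + P_y·(y/x)).
Numerically y/x = 0.268067, so x* = 435/(7 + 3.38·0.268067) = 55.021 and y* = 0.268067·55.021 = 14.7493.

x* = 55.021, y* = 14.7493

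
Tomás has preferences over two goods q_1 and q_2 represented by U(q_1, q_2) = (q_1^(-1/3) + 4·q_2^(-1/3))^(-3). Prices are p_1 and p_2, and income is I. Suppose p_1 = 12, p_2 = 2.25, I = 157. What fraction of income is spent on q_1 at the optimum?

share on q_1 = 0.3495

From the CES first-order condition, (1/4)·(q_2/q_1)^(4/3) = p_1/p_2.
Hence q_2/q_1 = (4·p_1/p_2)^(1/(4/3)), i.e. raised to the 0.75 power.
Substitute q_2 = (q_2/q_1)·q_1 into the budget: q_1* = I/(p_1 + p_2·(q_2/q_1)).
Numerically q_2/q_1 = 9.926452, so q_1* = 157/(12 + 2.25·9.926452) = 4.5727 and q_2* = 9.926452·4.5727 = 45.3903.
Expenditure on q_1: 12·4.5727 = 54.8719; share = 0.3495.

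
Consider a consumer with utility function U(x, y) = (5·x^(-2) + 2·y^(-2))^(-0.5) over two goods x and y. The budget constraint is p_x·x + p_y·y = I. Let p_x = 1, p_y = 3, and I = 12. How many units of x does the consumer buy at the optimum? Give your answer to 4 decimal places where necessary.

Numerically y/x = 0.510873, so x* = 12/(1 + 3·0.510873) = 4.7382.

x* = 4.7382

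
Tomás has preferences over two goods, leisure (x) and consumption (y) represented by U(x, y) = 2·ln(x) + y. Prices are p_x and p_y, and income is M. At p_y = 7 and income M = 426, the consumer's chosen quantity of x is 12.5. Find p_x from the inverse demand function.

p_x = 1.12

MU_x = 2/x, MU_y = 1. Tangency: 2/x = p_x/p_y.
So x*(p_x,p_y) = 2·p_y/p_x, independent of income; and y* = (M − 2·p_y)/p_y.
Set x* = 12.5 in the demand function and solve for p_x: p_x = 1.12.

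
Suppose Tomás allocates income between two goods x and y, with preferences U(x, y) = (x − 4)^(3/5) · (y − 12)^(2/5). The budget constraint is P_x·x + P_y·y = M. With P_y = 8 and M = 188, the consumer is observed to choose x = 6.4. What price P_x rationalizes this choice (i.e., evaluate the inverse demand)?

Let x' = x−4, y' = y−12. MRS = (3/2)·y'/x' = P_x/P_y.
After buying the subsistence bundle (4, 12), a share 0.6 of the remaining income goes to x: x* = 4 + 0.6·(M − 4P_x − 12P_y)/P_x.
Set x* = 6.4 in the demand function and solve for P_x: P_x = 11.5.

P_x = 11.5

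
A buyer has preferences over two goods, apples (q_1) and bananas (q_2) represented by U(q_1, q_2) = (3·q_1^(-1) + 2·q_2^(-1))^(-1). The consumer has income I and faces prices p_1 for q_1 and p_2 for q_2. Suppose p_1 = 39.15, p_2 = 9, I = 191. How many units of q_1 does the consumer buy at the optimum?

q_1* = 3.5061

MU_q_1 ∝ 3·q_1^(-2), MU_q_2 ∝ 2·q_2^(-2), so MRS = (3/2)·(q_2/q_1)^(2) = p_1/p_2.
Solve for the ratio: q_2/q_1 = [(2/3)·p_1/p_2]^(0.5).
Substitute q_2 = (q_2/q_1)·q_1 into the budget: q_1* = I/(p_1 + p_2·(q_2/q_1)).
Numerically q_2/q_1 = 1.702939, so q_1* = 191/(39.15 + 9·1.702939) = 3.5061.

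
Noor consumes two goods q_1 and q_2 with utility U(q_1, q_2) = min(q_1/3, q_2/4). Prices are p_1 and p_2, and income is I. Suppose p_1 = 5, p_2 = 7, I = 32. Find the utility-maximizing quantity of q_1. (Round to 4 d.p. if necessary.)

q_1* = 2.2326

Leontief preferences: the optimum is at the kink where q_1/3 = q_2/4, i.e. q_2 = (4/3)·q_1.
Budget: p_1·q_1 + p_2·(4/3)·q_1 = I, so (3·p_1 + 4·p_2)·q_1 = 3·I.
Demand: q_1*(p_1,p_2,I) = 3·I/(3·p_1 + 4·p_2), q_2* = 4·I/(3·p_1 + 4·p_2).
Here 3·5 + 4·7 = 43, giving q_1* = 2.2326.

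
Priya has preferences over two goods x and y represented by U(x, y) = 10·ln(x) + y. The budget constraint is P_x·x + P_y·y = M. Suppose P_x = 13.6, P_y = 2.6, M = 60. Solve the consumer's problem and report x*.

Set MRS = P_x/P_y: (10/x)/1 = P_x/P_y.
So x*(P_x,P_y) = 10·P_y/P_x, independent of income; and y* = (M − 10·P_y)/P_y.
At the given prices: x* = 10·2.6/13.6 = 1.9118.

x* = 1.9118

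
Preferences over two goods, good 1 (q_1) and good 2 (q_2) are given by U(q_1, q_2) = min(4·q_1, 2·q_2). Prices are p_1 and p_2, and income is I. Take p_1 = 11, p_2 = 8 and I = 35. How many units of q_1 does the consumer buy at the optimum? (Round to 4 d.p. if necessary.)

q_1* = 1.2963

Here 2·11 + 4·8 = 54, giving q_1* = 1.2963.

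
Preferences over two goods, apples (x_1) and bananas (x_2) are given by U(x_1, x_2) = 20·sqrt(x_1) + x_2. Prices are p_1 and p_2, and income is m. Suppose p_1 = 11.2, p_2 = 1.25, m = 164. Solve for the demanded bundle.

Set MRS = p_1/p_2: 10·x_1^(−1/2) = p_1/p_2.
Solve: √x_1 = 10·p_2/p_1, so x_1*(p_1,p_2) = (10·p_2/p_1)², and x_2* = (m − p_1·x_1*)/p_2.
Plugging in: x_1* = (10·1.25/11.2)² = 1.2456, x_2* = 120.0393.

x_1* = 1.2456, x_2* = 120.0393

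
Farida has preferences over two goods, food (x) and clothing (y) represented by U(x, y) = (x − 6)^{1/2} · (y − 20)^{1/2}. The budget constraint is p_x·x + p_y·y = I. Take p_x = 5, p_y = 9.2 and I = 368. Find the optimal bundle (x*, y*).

Let x' = x−6, y' = y−20. MRS = y'/x' = p_x/p_y.
After buying the subsistence bundle (6, 20), a share 0.5 of the remaining income goes to x: x* = 6 + 0.5·(I − 6p_x − 20p_y)/p_x.
Discretionary income = 368 − 6·5 − 20·9.2 = 154; x* = 6 + 0.5·154/5 = 21.4; y* = 20 + 0.5·154/9.2 = 28.3696.

x* = 21.4, y* = 28.3696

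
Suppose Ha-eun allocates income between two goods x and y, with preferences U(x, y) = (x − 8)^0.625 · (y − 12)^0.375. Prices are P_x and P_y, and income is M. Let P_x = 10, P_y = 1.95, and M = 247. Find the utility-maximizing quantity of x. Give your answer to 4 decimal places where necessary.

x* = 16.975

Discretionary income = 247 − 8·10 − 12·1.95 = 143.6; x* = 8 + 0.625·143.6/10 = 16.975.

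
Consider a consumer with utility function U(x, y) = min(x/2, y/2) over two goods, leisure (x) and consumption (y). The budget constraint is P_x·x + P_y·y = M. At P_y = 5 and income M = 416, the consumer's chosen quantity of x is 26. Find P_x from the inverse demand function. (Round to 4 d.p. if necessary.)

P_x = 11

With perfect complements, no substitution: consume in ratio x:y = 2:2.
Budget: P_x·x + P_y·x = M, so (2·P_x + 2·P_y)·x = 2·M.
Demand: x*(P_x,P_y,M) = 2·M/(2·P_x + 2·P_y), y* = 2·M/(2·P_x + 2·P_y).
Set x* = 26 in the demand function and solve for P_x: P_x = 11.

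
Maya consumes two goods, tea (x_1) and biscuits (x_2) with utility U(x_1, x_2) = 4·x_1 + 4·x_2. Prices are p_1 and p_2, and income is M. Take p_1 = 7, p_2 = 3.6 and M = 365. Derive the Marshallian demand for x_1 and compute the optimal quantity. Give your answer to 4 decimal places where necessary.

Perfect substitutes: compare marginal utility per dollar. 4/p_1 vs 4/p_2 → 0.5714 vs 1.1111.
x_2 gives more utility per dollar, so spend all income on x_2: x_2* = M/p_2, x_1* = 0.
Numerically: x_1* = 0, x_2* = 101.3889.

x_1* = 0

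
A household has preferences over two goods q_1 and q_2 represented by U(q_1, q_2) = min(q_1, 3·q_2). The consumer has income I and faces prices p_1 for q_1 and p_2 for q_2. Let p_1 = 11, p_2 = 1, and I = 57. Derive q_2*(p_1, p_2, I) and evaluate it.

q_2* = 1.6765

With perfect complements, no substitution: consume in ratio q_1:q_2 = 3:1.
Budget: p_1·q_1 + p_2·(1/3)·q_1 = I, so (3·p_1 + p_2)·q_1 = 3·I.
Demand: q_1*(p_1,p_2,I) = 3·I/(3·p_1 + p_2), q_2* = I/(3·p_1 + p_2).
Here 3·11 + 1 = 34, giving q_2* = 1.6765.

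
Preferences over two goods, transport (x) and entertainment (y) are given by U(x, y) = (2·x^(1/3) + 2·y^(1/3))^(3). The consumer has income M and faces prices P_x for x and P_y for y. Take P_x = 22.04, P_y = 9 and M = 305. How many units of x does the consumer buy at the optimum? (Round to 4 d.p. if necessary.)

x* = 5.3953

With the ratio pinned down, the budget gives x* = M/(P_x + P_y·(y/x)) and y* = (y/x)·x*.
Numerically y/x = 3.832248, so x* = 305/(22.04 + 9·3.832248) = 5.3953.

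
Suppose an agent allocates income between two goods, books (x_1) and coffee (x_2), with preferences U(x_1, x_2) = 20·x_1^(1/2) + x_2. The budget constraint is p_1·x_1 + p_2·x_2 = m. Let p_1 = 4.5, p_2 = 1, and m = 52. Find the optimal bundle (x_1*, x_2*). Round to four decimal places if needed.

Plugging in: x_1* = (10·1/4.5)² = 4.9383, x_2* = 29.7778.

x_1* = 4.9383, x_2* = 29.7778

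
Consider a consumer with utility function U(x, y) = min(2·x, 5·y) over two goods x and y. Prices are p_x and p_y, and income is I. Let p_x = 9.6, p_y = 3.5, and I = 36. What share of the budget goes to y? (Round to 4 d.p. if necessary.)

With perfect complements, no substitution: consume in ratio x:y = 5:2.
Budget: p_x·x + p_y·(2/5)·x = I, so (5·p_x + 2·p_y)·x = 5·I.
Demand: x*(p_x,p_y,I) = 5·I/(5·p_x + 2·p_y), y* = 2·I/(5·p_x + 2·p_y).
Here 5·9.6 + 2·3.5 = 55, giving x* = 3.2727 and y* = 1.3091.
Expenditure on y: 3.5·1.3091 = 4.5818; share = 0.1273.

share on y = 0.1273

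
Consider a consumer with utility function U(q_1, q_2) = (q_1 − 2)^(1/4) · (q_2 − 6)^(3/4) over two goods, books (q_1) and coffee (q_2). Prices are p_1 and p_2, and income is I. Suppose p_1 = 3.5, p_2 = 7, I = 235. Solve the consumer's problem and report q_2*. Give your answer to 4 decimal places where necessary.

MRS = (1/3)·(q_2−6)/(q_1−2). Tangency with p_1/p_2 gives q_2−6 = 3·(p_1/p_2)·(q_1−2).
Substituting into the budget: q_1* = 2 + 0.25·(I − 2·p_1 − 6·p_2)/p_1, and q_2* = 6 + 0.75·(…)/p_2.
Discretionary income = 235 − 2·3.5 − 6·7 = 186; q_2* = 6 + 0.75·186/7 = 25.9286.

q_2* = 25.9286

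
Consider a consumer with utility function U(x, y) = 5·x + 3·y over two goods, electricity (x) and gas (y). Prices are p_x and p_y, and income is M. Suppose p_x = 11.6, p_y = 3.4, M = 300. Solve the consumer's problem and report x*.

x* = 0

Perfect substitutes: compare marginal utility per dollar. 5/p_x vs 3/p_y → 0.431 vs 0.8824.
y gives more utility per dollar, so spend all income on y: y* = M/p_y, x* = 0.
Numerically: x* = 0, y* = 88.2353.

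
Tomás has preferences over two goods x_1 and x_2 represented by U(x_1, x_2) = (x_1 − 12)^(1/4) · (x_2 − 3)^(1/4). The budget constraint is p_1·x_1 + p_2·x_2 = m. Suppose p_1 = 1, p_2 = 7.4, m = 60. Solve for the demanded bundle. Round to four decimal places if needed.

x_1* = 24.9, x_2* = 4.7432

MRS = (x_2−3)/(x_1−12). Tangency with p_1/p_2 gives x_2−3 = (p_1/p_2)·(x_1−12).
After buying the subsistence bundle (12, 3), a share 0.5 of the remaining income goes to x_1: x_1* = 12 + 0.5·(m − 12p_1 − 3p_2)/p_1.
Discretionary income = 60 − 12·1 − 3·7.4 = 25.8; x_1* = 12 + 0.5·25.8/1 = 24.9; x_2* = 3 + 0.5·25.8/7.4 = 4.7432.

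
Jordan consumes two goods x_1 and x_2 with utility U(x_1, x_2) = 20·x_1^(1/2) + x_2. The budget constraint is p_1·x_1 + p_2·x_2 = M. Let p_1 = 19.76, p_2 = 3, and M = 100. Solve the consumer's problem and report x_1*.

x_1* = 2.305

Plugging in: x_1* = (10·3/19.76)² = 2.305.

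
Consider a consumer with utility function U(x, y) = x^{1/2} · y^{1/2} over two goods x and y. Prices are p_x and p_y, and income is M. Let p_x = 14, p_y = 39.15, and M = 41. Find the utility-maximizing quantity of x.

The MRS is y/x. Set MRS = p_x/p_y.
So 0.5·p_y·y = 0.5·p_x·x; combined with the budget, a share 0.5 of income goes to x.
Demand: x*(p_x,p_y,M) = 0.5·M/p_x and y* = 0.5·M/p_y.
At p_x=14, p_y=39.15, M=41: x* = 0.5·41/14 = 1.4643.

x* = 1.4643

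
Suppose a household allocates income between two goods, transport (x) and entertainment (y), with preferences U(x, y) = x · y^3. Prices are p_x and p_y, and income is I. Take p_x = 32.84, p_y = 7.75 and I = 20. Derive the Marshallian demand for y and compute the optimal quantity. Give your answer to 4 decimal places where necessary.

At p_x=32.84, p_y=7.75, I=20: y* = 0.75·20/7.75 = 1.9355.

y* = 1.9355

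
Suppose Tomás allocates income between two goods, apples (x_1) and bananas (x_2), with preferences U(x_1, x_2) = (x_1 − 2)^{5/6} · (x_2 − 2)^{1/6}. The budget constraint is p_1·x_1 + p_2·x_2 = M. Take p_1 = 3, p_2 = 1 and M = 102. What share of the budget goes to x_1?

Discretionary income = 102 − 2·3 − 2·1 = 94; x_1* = 2 + 5/6·94/3 = 28.1111; x_2* = 2 + 1/6·94/1 = 17.6667.
Expenditure on x_1: 3·28.1111 = 84.3333; share = 0.8268.

share on x_1 = 0.8268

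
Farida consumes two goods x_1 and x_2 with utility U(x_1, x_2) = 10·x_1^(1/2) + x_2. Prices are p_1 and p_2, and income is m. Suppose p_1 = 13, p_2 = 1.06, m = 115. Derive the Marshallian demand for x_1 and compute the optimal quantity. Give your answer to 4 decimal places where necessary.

x_1* = 0.1662

Solve: √x_1 = 5·p_2/p_1, so x_1*(p_1,p_2) = (5·p_2/p_1)², and x_2* = (m − p_1·x_1*)/p_2.
Plugging in: x_1* = (5·1.06/13)² = 0.1662.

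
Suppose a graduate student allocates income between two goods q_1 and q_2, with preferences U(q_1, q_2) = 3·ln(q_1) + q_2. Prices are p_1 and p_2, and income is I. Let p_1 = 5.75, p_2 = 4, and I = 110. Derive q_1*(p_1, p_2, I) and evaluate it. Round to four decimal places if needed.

q_1* = 2.087

MU_q_1 = 3/q_1, MU_q_2 = 1. Tangency: 3/q_1 = p_1/p_2.
So q_1*(p_1,p_2) = 3·p_2/p_1, independent of income; and q_2* = (I − 3·p_2)/p_2.
At the given prices: q_1* = 3·4/5.75 = 2.087.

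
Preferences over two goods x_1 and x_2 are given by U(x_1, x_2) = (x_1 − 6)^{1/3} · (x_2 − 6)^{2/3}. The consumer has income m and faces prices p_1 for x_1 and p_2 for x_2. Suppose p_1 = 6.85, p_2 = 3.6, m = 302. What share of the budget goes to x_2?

share on x_2 = 0.5998

MRS = (1/2)·(x_2−6)/(x_1−6). Tangency with p_1/p_2 gives x_2−6 = 2·(p_1/p_2)·(x_1−6).
After buying the subsistence bundle (6, 6), a share 1/3 of the remaining income goes to x_1: x_1* = 6 + 1/3·(m − 6p_1 − 6p_2)/p_1.
Discretionary income = 302 − 6·6.85 − 6·3.6 = 239.3; x_1* = 6 + 1/3·239.3/6.85 = 17.6448; x_2* = 6 + 2/3·239.3/3.6 = 50.3148.
Expenditure on x_2: 3.6·50.3148 = 181.1333; share = 0.5998.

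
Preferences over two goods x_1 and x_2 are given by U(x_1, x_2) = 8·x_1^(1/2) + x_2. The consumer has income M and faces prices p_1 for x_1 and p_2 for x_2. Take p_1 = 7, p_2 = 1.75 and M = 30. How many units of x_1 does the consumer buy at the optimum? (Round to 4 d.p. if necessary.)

MU_x_1 = 4/√x_1, MU_x_2 = 1. Tangency: 4/√x_1 = p_1/p_2.
Thus x_1* = (4·p_2/p_1)² — independent of M — with the rest of income spent on x_2.
Plugging in: x_1* = (4·1.75/7)² = 1.

x_1* = 1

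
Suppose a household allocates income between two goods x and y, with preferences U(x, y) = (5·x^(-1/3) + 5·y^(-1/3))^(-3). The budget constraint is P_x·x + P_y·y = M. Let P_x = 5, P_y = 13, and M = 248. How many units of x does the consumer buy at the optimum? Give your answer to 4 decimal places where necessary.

x* = 21.8519

From the CES first-order condition, (y/x)^(4/3) = P_x/P_y.
Hence y/x = (P_x/P_y)^(1/(4/3)), i.e. raised to the 0.75 power.
Substitute y = (y/x)·x into the budget: x* = M/(P_x + P_y·(y/x)).
Numerically y/x = 0.488394, so x* = 248/(5 + 13·0.488394) = 21.8519.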